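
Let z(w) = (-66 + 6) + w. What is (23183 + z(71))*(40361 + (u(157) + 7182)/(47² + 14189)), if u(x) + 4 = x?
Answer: 852826645529/911 ≈ 9.3614e+8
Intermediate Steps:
z(w) = -60 + w
u(x) = -4 + x
(23183 + z(71))*(40361 + (u(157) + 7182)/(47² + 14189)) = (23183 + (-60 + 71))*(40361 + ((-4 + 157) + 7182)/(47² + 14189)) = (23183 + 11)*(40361 + (153 + 7182)/(2209 + 14189)) = 23194*(40361 + 7335/16398) = 23194*(40361 + 7335*(1/16398)) = 23194*(40361 + 815/1822) = 23194*(73538557/1822) = 852826645529/911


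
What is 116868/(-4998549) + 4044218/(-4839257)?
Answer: -6926925375586/8063087746031 ≈ -0.85909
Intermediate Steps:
116868/(-4998549) + 4044218/(-4839257) = 116868*(-1/4998549) + 4044218*(-1/4839257) = -38956/1666183 - 4044218/4839257 = -6926925375586/8063087746031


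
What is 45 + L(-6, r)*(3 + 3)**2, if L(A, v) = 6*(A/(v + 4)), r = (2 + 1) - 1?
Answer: -171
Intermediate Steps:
r = 2 (r = 3 - 1 = 2)
L(A, v) = 6*A/(4 + v) (L(A, v) = 6*(A/(4 + v)) = 6*A/(4 + v))
45 + L(-6, r)*(3 + 3)**2 = 45 + (6*(-6)/(4 + 2))*(3 + 3)**2 = 45 + (6*(-6)/6)*6**2 = 45 + (6*(-6)*(1/6))*36 = 45 - 6*36 = 45 - 216 = -171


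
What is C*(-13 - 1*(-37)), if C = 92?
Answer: 2208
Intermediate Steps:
C*(-13 - 1*(-37)) = 92*(-13 - 1*(-37)) = 92*(-13 + 37) = 92*24 = 2208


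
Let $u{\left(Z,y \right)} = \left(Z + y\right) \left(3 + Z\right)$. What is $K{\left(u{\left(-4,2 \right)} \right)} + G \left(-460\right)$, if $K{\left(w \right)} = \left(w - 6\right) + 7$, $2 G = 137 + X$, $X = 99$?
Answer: $-54277$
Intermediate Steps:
$u{\left(Z,y \right)} = \left(3 + Z\right) \left(Z + y\right)$
$G = 118$ ($G = \frac{137 + 99}{2} = \frac{1}{2} \cdot 236 = 118$)
$K{\left(w \right)} = 1 + w$ ($K{\left(w \right)} = \left(-6 + w\right) + 7 = 1 + w$)
$K{\left(u{\left(-4,2 \right)} \right)} + G \left(-460\right) = \left(1 + \left(\left(-4\right)^{2} + 3 \left(-4\right) + 3 \cdot 2 - 8\right)\right) + 118 \left(-460\right) = \left(1 + \left(16 - 12 + 6 - 8\right)\right) - 54280 = \left(1 + 2\right) - 54280 = 3 - 54280 = -54277$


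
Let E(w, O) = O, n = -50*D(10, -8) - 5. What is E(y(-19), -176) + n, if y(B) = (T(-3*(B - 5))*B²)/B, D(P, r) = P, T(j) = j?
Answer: -681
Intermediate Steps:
n = -505 (n = -50*10 - 5 = -500 - 5 = -505)
y(B) = B*(15 - 3*B) (y(B) = ((-3*(B - 5))*B²)/B = ((-3*(-5 + B))*B²)/B = ((15 - 3*B)*B²)/B = (B²*(15 - 3*B))/B = B*(15 - 3*B))
E(y(-19), -176) + n = -176 - 505 = -681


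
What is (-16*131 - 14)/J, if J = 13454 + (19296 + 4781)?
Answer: -2110/37531 ≈ -0.056220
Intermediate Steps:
J = 37531 (J = 13454 + 24077 = 37531)
(-16*131 - 14)/J = (-16*131 - 14)/37531 = (-2096 - 14)*(1/37531) = -2110*1/37531 = -2110/37531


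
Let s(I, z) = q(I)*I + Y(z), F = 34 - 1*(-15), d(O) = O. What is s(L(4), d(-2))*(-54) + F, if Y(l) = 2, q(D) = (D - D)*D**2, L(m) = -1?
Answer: -59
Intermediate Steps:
q(D) = 0 (q(D) = 0*D**2 = 0)
F = 49 (F = 34 + 15 = 49)
s(I, z) = 2 (s(I, z) = 0*I + 2 = 0 + 2 = 2)
s(L(4), d(-2))*(-54) + F = 2*(-54) + 49 = -108 + 49 = -59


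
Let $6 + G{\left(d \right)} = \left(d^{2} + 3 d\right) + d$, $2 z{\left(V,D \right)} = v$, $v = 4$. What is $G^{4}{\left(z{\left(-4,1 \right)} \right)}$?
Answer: $1296$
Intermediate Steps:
$z{\left(V,D \right)} = 2$ ($z{\left(V,D \right)} = \frac{1}{2} \cdot 4 = 2$)
$G{\left(d \right)} = -6 + d^{2} + 4 d$ ($G{\left(d \right)} = -6 + \left(\left(d^{2} + 3 d\right) + d\right) = -6 + \left(d^{2} + 4 d\right) = -6 + d^{2} + 4 d$)
$G^{4}{\left(z{\left(-4,1 \right)} \right)} = \left(-6 + 2^{2} + 4 \cdot 2\right)^{4} = \left(-6 + 4 + 8\right)^{4} = 6^{4} = 1296$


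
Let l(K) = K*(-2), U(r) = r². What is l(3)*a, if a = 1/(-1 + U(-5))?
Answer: -¼ ≈ -0.25000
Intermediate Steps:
l(K) = -2*K
a = 1/24 (a = 1/(-1 + (-5)²) = 1/(-1 + 25) = 1/24 ≈ 0.041667)
l(3)*a = -2*3*(1/24) = -6*1/24 = -¼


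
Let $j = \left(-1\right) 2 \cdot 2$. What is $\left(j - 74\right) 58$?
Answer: $-4524$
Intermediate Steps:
$j = -4$ ($j = \left(-2\right) 2 = -4$)
$\left(j - 74\right) 58 = \left(-4 - 74\right) 58 = \left(-78\right) 58 = -4524$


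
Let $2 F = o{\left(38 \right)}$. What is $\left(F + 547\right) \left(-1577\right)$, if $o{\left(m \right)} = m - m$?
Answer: $-862619$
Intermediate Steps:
$o{\left(m \right)} = 0$
$F = 0$ ($F = \frac{1}{2} \cdot 0 = 0$)
$\left(F + 547\right) \left(-1577\right) = \left(0 + 547\right) \left(-1577\right) = 547 \left(-1577\right) = -862619$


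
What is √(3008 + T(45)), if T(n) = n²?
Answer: √5033 ≈ 70.944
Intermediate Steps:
√(3008 + T(45)) = √(3008 + 45²) = √(3008 + 2025) = √5033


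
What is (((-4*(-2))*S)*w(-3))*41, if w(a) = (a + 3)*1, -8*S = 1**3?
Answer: 0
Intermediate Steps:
S = -1/8 (S = -1/8*1**3 = -1/8*1 = -1/8 ≈ -0.12500)
w(a) = 3 + a (w(a) = (3 + a)*1 = 3 + a)
(((-4*(-2))*S)*w(-3))*41 = ((-4*(-2)*(-1/8))*(3 - 3))*41 = ((8*(-1/8))*0)*41 = -1*0*41 = 0*41 = 0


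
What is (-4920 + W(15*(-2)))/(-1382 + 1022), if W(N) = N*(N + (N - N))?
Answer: 67/6 ≈ 11.167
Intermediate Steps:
W(N) = N² (W(N) = N*(N + 0) = N*N = N²)
(-4920 + W(15*(-2)))/(-1382 + 1022) = (-4920 + (15*(-2))²)/(-1382 + 1022) = (-4920 + (-30)²)/(-360) = (-4920 + 900)*(-1/360) = -4020*(-1/360) = 67/6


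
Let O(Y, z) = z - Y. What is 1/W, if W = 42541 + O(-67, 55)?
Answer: 1/42663 ≈ 2.3440e-5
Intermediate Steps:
W = 42663 (W = 42541 + (55 - 1*(-67)) = 42541 + (55 + 67) = 42541 + 122 = 42663)
1/W = 1/42663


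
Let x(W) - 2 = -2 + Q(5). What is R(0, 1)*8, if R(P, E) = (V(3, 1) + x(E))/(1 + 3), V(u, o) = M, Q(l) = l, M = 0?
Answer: 10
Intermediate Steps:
V(u, o) = 0
x(W) = 5 (x(W) = 2 + (-2 + 5) = 2 + 3 = 5)
R(P, E) = 5/4 (R(P, E) = (0 + 5)/(1 + 3) = 5/4)
R(0, 1)*8 = (5/4)*8 = 10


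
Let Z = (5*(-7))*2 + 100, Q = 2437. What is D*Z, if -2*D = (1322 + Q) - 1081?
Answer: -40170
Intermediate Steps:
D = -1339 (D = -((1322 + 2437) - 1081)/2 = -(3759 - 1081)/2 = -1/2*2678 = -1339)
Z = 30 (Z = -35*2 + 100 = -70 + 100 = 30)
D*Z = -1339*30 = -40170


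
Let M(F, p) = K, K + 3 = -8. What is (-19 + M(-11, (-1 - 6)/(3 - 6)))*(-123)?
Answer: 3690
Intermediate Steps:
K = -11 (K = -3 - 8 = -11)
M(F, p) = -11
(-19 + M(-11, (-1 - 6)/(3 - 6)))*(-123) = (-19 - 11)*(-123) = -30*(-123) = 3690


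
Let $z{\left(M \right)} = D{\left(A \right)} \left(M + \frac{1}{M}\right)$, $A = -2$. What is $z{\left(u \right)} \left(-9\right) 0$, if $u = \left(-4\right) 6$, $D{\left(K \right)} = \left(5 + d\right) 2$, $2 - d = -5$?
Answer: $0$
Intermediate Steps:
$d = 7$ ($d = 2 - -5 = 2 + 5 = 7$)
$D{\left(K \right)} = 24$ ($D{\left(K \right)} = \left(5 + 7\right) 2 = 12 \cdot 2 = 24$)
$u = -24$
$z{\left(M \right)} = 24 M + \frac{24}{M}$ ($z{\left(M \right)} = 24 \left(M + \frac{1}{M}\right) = 24 M + \frac{24}{M}$)
$z{\left(u \right)} \left(-9\right) 0 = \left(24 \left(-24\right) + \frac{24}{-24}\right) \left(-9\right) 0 = \left(-576 + 24 \left(- \frac{1}{24}\right)\right) \left(-9\right) 0 = \left(-576 - 1\right) \left(-9\right) 0 = \left(-577\right) \left(-9\right) 0 = 5193 \cdot 0 = 0$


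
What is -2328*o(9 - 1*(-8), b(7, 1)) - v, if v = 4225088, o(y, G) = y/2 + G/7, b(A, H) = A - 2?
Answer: -29725772/7 ≈ -4.2465e+6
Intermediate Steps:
b(A, H) = -2 + A
o(y, G) = y/2 + G/7 (o(y, G) = y*(½) + G*(⅐) = y/2 + G/7)
-2328*o(9 - 1*(-8), b(7, 1)) - v = -2328*((9 - 1*(-8))/2 + (-2 + 7)/7) - 1*4225088 = -2328*((9 + 8)/2 + (⅐)*5) - 4225088 = -2328*((½)*17 + 5/7) - 4225088 = -2328*(17/2 + 5/7) - 4225088 = -2328*129/14 - 4225088 = -150156/7 - 4225088 = -29725772/7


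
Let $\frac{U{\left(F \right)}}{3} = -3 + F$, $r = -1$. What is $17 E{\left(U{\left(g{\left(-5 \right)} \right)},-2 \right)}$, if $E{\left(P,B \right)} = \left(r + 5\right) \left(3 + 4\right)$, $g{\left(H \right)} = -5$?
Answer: $476$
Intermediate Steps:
$U{\left(F \right)} = -9 + 3 F$ ($U{\left(F \right)} = 3 \left(-3 + F\right) = -9 + 3 F$)
$E{\left(P,B \right)} = 28$ ($E{\left(P,B \right)} = \left(-1 + 5\right) \left(3 + 4\right) = 4 \cdot 7 = 28$)
$17 E{\left(U{\left(g{\left(-5 \right)} \right)},-2 \right)} = 17 \cdot 28 = 476$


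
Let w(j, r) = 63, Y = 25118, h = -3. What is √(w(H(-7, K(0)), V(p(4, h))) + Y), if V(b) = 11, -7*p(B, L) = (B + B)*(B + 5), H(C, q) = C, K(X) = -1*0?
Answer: 13*√149 ≈ 158.69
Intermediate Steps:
K(X) = 0
p(B, L) = -2*B*(5 + B)/7 (p(B, L) = -(B + B)*(B + 5)/7 = -2*B*(5 + B)/7)
√(w(H(-7, K(0)), V(p(4, h))) + Y) = √(63 + 25118) = √25181 = 13*√149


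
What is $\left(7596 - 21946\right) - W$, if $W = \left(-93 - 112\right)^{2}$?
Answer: $-56375$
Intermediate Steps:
$W = 42025$ ($W = \left(-205\right)^{2} = 42025$)
$\left(7596 - 21946\right) - W = \left(7596 - 21946\right) - 42025 = -14350 - 42025 = -56375$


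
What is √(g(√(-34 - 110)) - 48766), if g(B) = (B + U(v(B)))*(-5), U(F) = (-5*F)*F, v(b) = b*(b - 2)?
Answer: √(455234 + 172740*I) ≈ 686.35 + 125.84*I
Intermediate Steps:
v(b) = b*(-2 + b)
U(F) = -5*F²
g(B) = -5*B + 25*B²*(-2 + B)² (g(B) = (B - 5*B²*(-2 + B)²)*(-5) = -5*B + 25*B²*(-2 + B)²)
√(g(√(-34 - 110)) - 48766) = √(5*√(-34 - 110)*(-1 + 5*√(-34 - 110)*(-2 + √(-34 - 110))²) - 48766) = √(5*√(-144)*(-1 + 5*√(-144)*(-2 + √(-144))²) - 48766) = √(5*(12*I)*(-1 + 5*(12*I)*(-2 + 12*I)²) - 48766) = √(5*(12*I)*(-1 + 60*I*(-2 + 12*I)²) - 48766) = √(60*I*(-1 + 60*I*(-2 + 12*I)²) - 48766) = √(-48766 + 60*I*(-1 + 60*I*(-2 + 12*I)²))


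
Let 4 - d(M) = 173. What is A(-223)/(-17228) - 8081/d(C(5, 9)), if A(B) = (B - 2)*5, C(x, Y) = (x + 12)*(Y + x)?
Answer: 139409593/2911532 ≈ 47.882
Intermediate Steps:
C(x, Y) = (12 + x)*(Y + x)
d(M) = -169 (d(M) = 4 - 1*173 = 4 - 173 = -169)
A(B) = -10 + 5*B (A(B) = (-2 + B)*5 = -10 + 5*B)
A(-223)/(-17228) - 8081/d(C(5, 9)) = (-10 + 5*(-223))/(-17228) - 8081/(-169) = (-10 - 1115)*(-1/17228) - 8081*(-1/169) = -1125*(-1/17228) + 8081/169 = 1125/17228 + 8081/169 = 139409593/2911532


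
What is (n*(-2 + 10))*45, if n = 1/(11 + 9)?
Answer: 18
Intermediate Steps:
n = 1/20 ≈ 0.050000
(n*(-2 + 10))*45 = ((-2 + 10)/20)*45 = ((1/20)*8)*45 = (⅖)*45 = 18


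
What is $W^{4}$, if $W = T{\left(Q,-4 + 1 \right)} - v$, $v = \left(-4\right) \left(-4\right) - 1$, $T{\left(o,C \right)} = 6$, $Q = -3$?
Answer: $6561$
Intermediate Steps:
$v = 15$ ($v = 16 - 1 = 15$)
$W = -9$ ($W = 6 - 15 = -9$)
$W^{4} = \left(-9\right)^{4} = 6561$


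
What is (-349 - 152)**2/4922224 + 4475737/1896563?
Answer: 22506619288651/9335307916112 ≈ 2.4109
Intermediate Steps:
(-349 - 152)**2/4922224 + 4475737/1896563 = (-501)**2*(1/4922224) + 4475737*(1/1896563) = 251001*(1/4922224) + 4475737/1896563 = 251001/4922224 + 4475737/1896563 = 22506619288651/9335307916112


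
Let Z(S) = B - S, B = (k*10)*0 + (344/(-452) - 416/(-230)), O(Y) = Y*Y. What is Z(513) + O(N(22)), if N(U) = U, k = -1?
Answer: -363241/12995 ≈ -27.952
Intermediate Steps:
O(Y) = Y²
B = 13614/12995 (B = -1*10*0 + (344/(-452) - 416/(-230)) = -10*0 + (344*(-1/452) - 416*(-1/230)) = 0 + (-86/113 + 208/115) = 0 + 13614/12995 = 13614/12995 ≈ 1.0476)
Z(S) = 13614/12995 - S
Z(513) + O(N(22)) = (13614/12995 - 1*513) + 22² = (13614/12995 - 513) + 484 = -6652821/12995 + 484 = -363241/12995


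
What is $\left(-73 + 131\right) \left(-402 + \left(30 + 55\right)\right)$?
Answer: $-18386$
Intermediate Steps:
$\left(-73 + 131\right) \left(-402 + \left(30 + 55\right)\right) = 58 \left(-402 + 85\right) = 58 \left(-317\right) = -18386$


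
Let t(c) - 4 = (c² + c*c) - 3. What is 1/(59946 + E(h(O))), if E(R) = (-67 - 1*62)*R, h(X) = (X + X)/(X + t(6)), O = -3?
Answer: 35/2098497 ≈ 1.6679e-5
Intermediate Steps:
t(c) = 1 + 2*c² (t(c) = 4 + ((c² + c*c) - 3) = 4 + ((c² + c²) - 3) = 4 + (2*c² - 3) = 4 + (-3 + 2*c²) = 1 + 2*c²)
h(X) = 2*X/(73 + X) (h(X) = (X + X)/(X + (1 + 2*6²)) = (2*X)/(X + (1 + 2*36)) = (2*X)/(X + (1 + 72)) = (2*X)/(X + 73) = (2*X)/(73 + X) = 2*X/(73 + X))
E(R) = -129*R (E(R) = (-67 - 62)*R = -129*R)
1/(59946 + E(h(O))) = 1/(59946 - 258*(-3)/(73 - 3)) = 1/(59946 - 258*(-3)/70) = 1/(59946 - 129*(-3/35)) = 1/(59946 + 387/35) = 1/(2098497/35) = 35/2098497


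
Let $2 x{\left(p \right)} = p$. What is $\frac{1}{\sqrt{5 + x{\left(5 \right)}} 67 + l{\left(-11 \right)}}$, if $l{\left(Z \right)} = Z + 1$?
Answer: $\frac{4}{13427} + \frac{67 \sqrt{30}}{67135} \approx 0.0057641$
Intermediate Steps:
$l{\left(Z \right)} = 1 + Z$
$x{\left(p \right)} = \frac{p}{2}$
$\frac{1}{\sqrt{5 + x{\left(5 \right)}} 67 + l{\left(-11 \right)}} = \frac{1}{\sqrt{5 + \frac{1}{2} \cdot 5} \cdot 67 + \left(1 - 11\right)} = \frac{1}{\sqrt{5 + \frac{5}{2}} \cdot 67 - 10} = \frac{1}{\sqrt{\frac{15}{2}} \cdot 67 - 10} = \frac{1}{\frac{\sqrt{30}}{2} \cdot 67 - 10} = \frac{1}{\frac{67 \sqrt{30}}{2} - 10} = \frac{1}{-10 + \frac{67 \sqrt{30}}{2}}$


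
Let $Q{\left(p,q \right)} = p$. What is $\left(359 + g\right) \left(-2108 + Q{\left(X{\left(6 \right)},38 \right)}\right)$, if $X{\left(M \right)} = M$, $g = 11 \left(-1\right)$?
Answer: $-731496$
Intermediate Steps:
$g = -11$
$\left(359 + g\right) \left(-2108 + Q{\left(X{\left(6 \right)},38 \right)}\right) = \left(359 - 11\right) \left(-2108 + 6\right) = 348 \left(-2102\right) = -731496$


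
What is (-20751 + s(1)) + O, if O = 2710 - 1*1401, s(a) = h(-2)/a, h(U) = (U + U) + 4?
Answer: -19442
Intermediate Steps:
h(U) = 4 + 2*U (h(U) = 2*U + 4 = 4 + 2*U)
s(a) = 0 (s(a) = (4 + 2*(-2))/a = (4 - 4)/a = 0/a = 0)
O = 1309 (O = 2710 - 1401 = 1309)
(-20751 + s(1)) + O = (-20751 + 0) + 1309 = -20751 + 1309 = -19442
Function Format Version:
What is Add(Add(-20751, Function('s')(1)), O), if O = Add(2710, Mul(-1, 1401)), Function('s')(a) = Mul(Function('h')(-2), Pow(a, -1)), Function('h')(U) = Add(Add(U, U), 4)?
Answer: -19442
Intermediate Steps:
Function('h')(U) = Add(4, Mul(2, U)) (Function('h')(U) = Add(Mul(2, U), 4) = Add(4, Mul(2, U)))
Function('s')(a) = 0 (Function('s')(a) = Mul(Add(4, Mul(2, -2)), Pow(a, -1)) = Mul(Add(4, -4), Pow(a, -1)) = Mul(0, Pow(a, -1)) = 0)
O = 1309 (O = Add(2710, -1401) = 1309)
Add(Add(-20751, Function('s')(1)), O) = Add(Add(-20751, 0), 1309) = Add(-20751, 1309) = -19442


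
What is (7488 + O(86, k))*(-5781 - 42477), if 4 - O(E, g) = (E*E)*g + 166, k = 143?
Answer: 50685473916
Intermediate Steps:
O(E, g) = -162 - g*E² (O(E, g) = 4 - ((E*E)*g + 166) = 4 - (E²*g + 166) = 4 - (g*E² + 166) = 4 - (166 + g*E²) = 4 + (-166 - g*E²) = -162 - g*E²)
(7488 + O(86, k))*(-5781 - 42477) = (7488 + (-162 - 1*143*86²))*(-5781 - 42477) = (7488 + (-162 - 1*143*7396))*(-48258) = (7488 + (-162 - 1057628))*(-48258) = (7488 - 1057790)*(-48258) = -1050302*(-48258) = 50685473916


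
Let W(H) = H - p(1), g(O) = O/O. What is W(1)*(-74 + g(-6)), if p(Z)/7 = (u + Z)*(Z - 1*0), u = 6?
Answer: 3504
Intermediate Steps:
p(Z) = 7*Z*(6 + Z) (p(Z) = 7*((6 + Z)*(Z - 1*0)) = 7*((6 + Z)*(Z + 0)) = 7*((6 + Z)*Z) = 7*(Z*(6 + Z)) = 7*Z*(6 + Z))
g(O) = 1
W(H) = -49 + H (W(H) = H - 7*(6 + 1) = H - 7*7 = H - 1*49 = H - 49 = -49 + H)
W(1)*(-74 + g(-6)) = (-49 + 1)*(-74 + 1) = -48*(-73) = 3504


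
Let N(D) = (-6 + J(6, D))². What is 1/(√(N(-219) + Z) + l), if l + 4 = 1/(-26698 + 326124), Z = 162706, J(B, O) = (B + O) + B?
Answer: 358623418478/18653723033242491 + 448279647380*√8323/18653723033242491 ≈ 0.0022116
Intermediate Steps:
J(B, O) = O + 2*B
N(D) = (6 + D)² (N(D) = (-6 + (D + 2*6))² = (-6 + (D + 12))² = (-6 + (12 + D))² = (6 + D)²)
l = -1197703/299426 (l = -4 + 1/(-26698 + 326124) = -4 + 1/299426 = -1197703/299426 ≈ -4.0000)
1/(√(N(-219) + Z) + l) = 1/(√((6 - 219)² + 162706) - 1197703/299426) = 1/(√((-213)² + 162706) - 1197703/299426) = 1/(√(45369 + 162706) - 1197703/299426) = 1/(√208075 - 1197703/299426) = 1/(5*√8323 - 1197703/299426) = 1/(-1197703/299426 + 5*√8323)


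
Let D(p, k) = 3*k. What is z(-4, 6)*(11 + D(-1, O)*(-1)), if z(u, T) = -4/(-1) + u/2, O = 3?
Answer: 4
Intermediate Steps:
z(u, T) = 4 + u/2 (z(u, T) = -4*(-1) + u*(½) = 4 + u/2)
z(-4, 6)*(11 + D(-1, O)*(-1)) = (4 + (½)*(-4))*(11 + (3*3)*(-1)) = (4 - 2)*(11 + 9*(-1)) = 2*(11 - 9) = 2*2 = 4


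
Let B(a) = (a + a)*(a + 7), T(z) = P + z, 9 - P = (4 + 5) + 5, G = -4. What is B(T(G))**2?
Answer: 1296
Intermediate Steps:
P = -5 (P = 9 - ((4 + 5) + 5) = 9 - (9 + 5) = 9 - 1*14 = 9 - 14 = -5)
T(z) = -5 + z
B(a) = 2*a*(7 + a) (B(a) = (2*a)*(7 + a) = 2*a*(7 + a))
B(T(G))**2 = (2*(-5 - 4)*(7 + (-5 - 4)))**2 = (2*(-9)*(7 - 9))**2 = (2*(-9)*(-2))**2 = 36**2 = 1296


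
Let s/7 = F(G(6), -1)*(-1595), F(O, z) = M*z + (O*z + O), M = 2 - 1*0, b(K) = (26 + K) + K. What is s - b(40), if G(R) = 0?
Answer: 22224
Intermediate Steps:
b(K) = 26 + 2*K
M = 2 (M = 2 + 0 = 2)
F(O, z) = O + 2*z + O*z (F(O, z) = 2*z + (O*z + O) = 2*z + (O + O*z) = O + 2*z + O*z)
s = 22330 (s = 7*((0 + 2*(-1) + 0*(-1))*(-1595)) = 7*((0 - 2 + 0)*(-1595)) = 7*(-2*(-1595)) = 7*3190 = 22330)
s - b(40) = 22330 - (26 + 2*40) = 22330 - (26 + 80) = 22330 - 1*106 = 22330 - 106 = 22224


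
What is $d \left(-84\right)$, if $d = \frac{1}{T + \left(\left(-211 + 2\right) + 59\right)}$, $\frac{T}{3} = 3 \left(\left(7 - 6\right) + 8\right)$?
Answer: $\frac{28}{23} \approx 1.2174$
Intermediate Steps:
$T = 81$ ($T = 3 \cdot 3 \left(\left(7 - 6\right) + 8\right) = 3 \cdot 3 \left(1 + 8\right) = 3 \cdot 3 \cdot 9 = 3 \cdot 27 = 81$)
$d = - \frac{1}{69}$ ($d = \frac{1}{81 + \left(\left(-211 + 2\right) + 59\right)} = \frac{1}{81 + \left(-209 + 59\right)} = \frac{1}{81 - 150} = \frac{1}{-69} = - \frac{1}{69} \approx -0.014493$)
$d \left(-84\right) = \left(- \frac{1}{69}\right) \left(-84\right) = \frac{28}{23}$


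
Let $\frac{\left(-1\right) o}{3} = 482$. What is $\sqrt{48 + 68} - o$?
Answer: $1446 + 2 \sqrt{29} \approx 1456.8$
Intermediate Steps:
$o = -1446$ ($o = \left(-3\right) 482 = -1446$)
$\sqrt{48 + 68} - o = \sqrt{48 + 68} - -1446 = \sqrt{116} + 1446 = 2 \sqrt{29} + 1446 = 1446 + 2 \sqrt{29}$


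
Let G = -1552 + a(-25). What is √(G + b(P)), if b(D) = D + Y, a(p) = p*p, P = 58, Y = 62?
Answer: I*√807 ≈ 28.408*I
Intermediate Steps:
a(p) = p²
b(D) = 62 + D (b(D) = D + 62 = 62 + D)
G = -927 (G = -1552 + (-25)² = -1552 + 625 = -927)
√(G + b(P)) = √(-927 + (62 + 58)) = √(-927 + 120) = √(-807) = I*√807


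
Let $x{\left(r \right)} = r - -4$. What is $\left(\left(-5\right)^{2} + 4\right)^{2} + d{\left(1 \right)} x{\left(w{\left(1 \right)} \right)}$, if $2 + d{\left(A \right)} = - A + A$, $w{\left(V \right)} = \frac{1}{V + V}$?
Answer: $832$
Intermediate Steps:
$w{\left(V \right)} = \frac{1}{2 V}$
$d{\left(A \right)} = -2$ ($d{\left(A \right)} = -2 + \left(- A + A\right) = -2 + 0 = -2$)
$x{\left(r \right)} = 4 + r$ ($x{\left(r \right)} = r + 4 = 4 + r$)
$\left(\left(-5\right)^{2} + 4\right)^{2} + d{\left(1 \right)} x{\left(w{\left(1 \right)} \right)} = \left(\left(-5\right)^{2} + 4\right)^{2} - 2 \left(4 + \frac{1}{2 \cdot 1}\right) = \left(25 + 4\right)^{2} - 2 \left(4 + \frac{1}{2} \cdot 1\right) = 29^{2} - 2 \left(4 + \frac{1}{2}\right) = 841 - 9 = 832$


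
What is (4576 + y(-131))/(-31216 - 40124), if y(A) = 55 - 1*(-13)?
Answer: -387/5945 ≈ -0.065097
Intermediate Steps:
y(A) = 68 (y(A) = 55 + 13 = 68)
(4576 + y(-131))/(-31216 - 40124) = (4576 + 68)/(-31216 - 40124) = 4644/(-71340) = 4644*(-1/71340) = -387/5945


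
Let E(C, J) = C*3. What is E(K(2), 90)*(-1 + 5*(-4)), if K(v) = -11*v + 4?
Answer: 1134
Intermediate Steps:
K(v) = 4 - 11*v
E(C, J) = 3*C
E(K(2), 90)*(-1 + 5*(-4)) = (3*(4 - 11*2))*(-1 + 5*(-4)) = (3*(4 - 22))*(-1 - 20) = (3*(-18))*(-21) = -54*(-21) = 1134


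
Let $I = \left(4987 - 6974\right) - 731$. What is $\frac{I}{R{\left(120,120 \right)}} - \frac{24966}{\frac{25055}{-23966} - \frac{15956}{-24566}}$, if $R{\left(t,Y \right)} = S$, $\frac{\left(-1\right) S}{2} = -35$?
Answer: $\frac{85689628012959}{1359747865} \approx 63019.0$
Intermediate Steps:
$S = 70$ ($S = \left(-2\right) \left(-35\right) = 70$)
$R{\left(t,Y \right)} = 70$
$I = -2718$ ($I = -1987 - 731 = -2718$)
$\frac{I}{R{\left(120,120 \right)}} - \frac{24966}{\frac{25055}{-23966} - \frac{15956}{-24566}} = - \frac{2718}{70} - \frac{24966}{\frac{25055}{-23966} - \frac{15956}{-24566}} = \left(-2718\right) \frac{1}{70} - \frac{24966}{25055 \left(- \frac{1}{23966}\right) - - \frac{7978}{12283}} = - \frac{1359}{35} - \frac{24966}{- \frac{25055}{23966} + \frac{7978}{12283}} = - \frac{1359}{35} - \frac{24966}{- \frac{116549817}{294374378}} = - \frac{1359}{35} - - \frac{2449783573716}{38849939} = - \frac{1359}{35} + \frac{2449783573716}{38849939} = \frac{85689628012959}{1359747865}$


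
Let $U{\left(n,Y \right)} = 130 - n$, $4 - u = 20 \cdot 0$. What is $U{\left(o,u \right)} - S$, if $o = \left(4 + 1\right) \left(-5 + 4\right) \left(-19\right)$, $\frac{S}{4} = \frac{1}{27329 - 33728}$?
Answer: $\frac{223969}{6399} \approx 35.001$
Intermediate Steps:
$S = - \frac{4}{6399}$ ($S = \frac{4}{27329 - 33728} = \frac{4}{-6399} = 4 \left(- \frac{1}{6399}\right) = - \frac{4}{6399} \approx -0.0006251$)
$u = 4$ ($u = 4 - 20 \cdot 0 = 4 - 0 = 4 + 0 = 4$)
$o = 95$ ($o = 5 \left(-1\right) \left(-19\right) = \left(-5\right) \left(-19\right) = 95$)
$U{\left(o,u \right)} - S = \left(130 - 95\right) - - \frac{4}{6399} = \left(130 - 95\right) + \frac{4}{6399} = 35 + \frac{4}{6399} = \frac{223969}{6399}$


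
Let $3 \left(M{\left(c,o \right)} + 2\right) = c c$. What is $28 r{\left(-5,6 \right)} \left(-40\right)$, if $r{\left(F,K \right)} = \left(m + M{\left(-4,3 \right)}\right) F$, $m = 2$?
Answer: $\frac{89600}{3} \approx 29867.0$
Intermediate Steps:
$M{\left(c,o \right)} = -2 + \frac{c^{2}}{3}$ ($M{\left(c,o \right)} = -2 + \frac{c c}{3} = -2 + \frac{c^{2}}{3}$)
$r{\left(F,K \right)} = \frac{16 F}{3}$ ($r{\left(F,K \right)} = \left(2 - \left(2 - \frac{\left(-4\right)^{2}}{3}\right)\right) F = \left(2 + \left(-2 + \frac{1}{3} \cdot 16\right)\right) F = \left(2 + \left(-2 + \frac{16}{3}\right)\right) F = \left(2 + \frac{10}{3}\right) F = \frac{16 F}{3}$)
$28 r{\left(-5,6 \right)} \left(-40\right) = 28 \cdot \frac{16}{3} \left(-5\right) \left(-40\right) = 28 \left(- \frac{80}{3}\right) \left(-40\right) = \left(- \frac{2240}{3}\right) \left(-40\right) = \frac{89600}{3}$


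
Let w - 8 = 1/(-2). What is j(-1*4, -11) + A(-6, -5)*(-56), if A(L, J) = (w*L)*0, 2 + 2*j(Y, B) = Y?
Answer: -3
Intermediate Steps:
w = 15/2 (w = 8 + 1/(-2) = 8 - ½ = 15/2 ≈ 7.5000)
j(Y, B) = -1 + Y/2
A(L, J) = 0 (A(L, J) = (15*L/2)*0 = 0)
j(-1*4, -11) + A(-6, -5)*(-56) = (-1 + (-1*4)/2) + 0*(-56) = (-1 + (½)*(-4)) + 0 = (-1 - 2) + 0 = -3 + 0 = -3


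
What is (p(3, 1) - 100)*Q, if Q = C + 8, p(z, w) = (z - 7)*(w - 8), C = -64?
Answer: 4032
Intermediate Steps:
p(z, w) = (-8 + w)*(-7 + z) (p(z, w) = (-7 + z)*(-8 + w) = (-8 + w)*(-7 + z))
Q = -56 (Q = -64 + 8 = -56)
(p(3, 1) - 100)*Q = ((56 - 8*3 - 7*1 + 1*3) - 100)*(-56) = ((56 - 24 - 7 + 3) - 100)*(-56) = (28 - 100)*(-56) = -72*(-56) = 4032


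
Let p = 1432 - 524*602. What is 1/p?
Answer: -1/314016 ≈ -3.1846e-6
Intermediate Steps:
p = -314016 (p = 1432 - 315448 = -314016)
1/p = 1/(-314016) = -1/314016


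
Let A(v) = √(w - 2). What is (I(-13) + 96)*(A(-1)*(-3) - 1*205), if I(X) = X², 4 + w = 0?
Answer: -54325 - 795*I*√6 ≈ -54325.0 - 1947.3*I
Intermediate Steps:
w = -4 (w = -4 + 0 = -4)
A(v) = I*√6 (A(v) = √(-4 - 2) = √(-6) = I*√6)
(I(-13) + 96)*(A(-1)*(-3) - 1*205) = ((-13)² + 96)*((I*√6)*(-3) - 1*205) = (169 + 96)*(-3*I*√6 - 205) = 265*(-205 - 3*I*√6) = -54325 - 795*I*√6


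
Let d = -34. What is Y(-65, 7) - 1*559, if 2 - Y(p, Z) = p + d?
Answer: -458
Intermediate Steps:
Y(p, Z) = 36 - p (Y(p, Z) = 2 - (p - 34) = 2 - (-34 + p) = 2 + (34 - p) = 36 - p)
Y(-65, 7) - 1*559 = (36 - 1*(-65)) - 1*559 = (36 + 65) - 559 = 101 - 559 = -458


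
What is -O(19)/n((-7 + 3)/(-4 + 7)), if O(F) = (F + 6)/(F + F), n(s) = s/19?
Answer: 75/8 ≈ 9.3750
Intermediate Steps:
n(s) = s/19 (n(s) = s*(1/19) = s/19)
O(F) = (6 + F)/(2*F) (O(F) = (6 + F)/((2*F)) = (6 + F)*(1/(2*F)) = (6 + F)/(2*F))
-O(19)/n((-7 + 3)/(-4 + 7)) = -(½)*(6 + 19)/19/(((-7 + 3)/(-4 + 7))/19) = -(½)*(1/19)*25/((-4/3)/19) = -25/(38*((-4*⅓)/19)) = -25/(38*((1/19)*(-4/3))) = -25/(38*(-4/57)) = -25*(-57)/(38*4) = -1*(-75/8) = 75/8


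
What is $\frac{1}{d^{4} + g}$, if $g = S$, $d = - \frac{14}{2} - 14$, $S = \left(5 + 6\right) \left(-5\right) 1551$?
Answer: $\frac{1}{109176} \approx 9.1595 \cdot 10^{-6}$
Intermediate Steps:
$S = -85305$ ($S = 11 \left(-5\right) 1551 = \left(-55\right) 1551 = -85305$)
$d = -21$ ($d = \left(-14\right) \frac{1}{2} - 14 = -7 - 14 = -21$)
$g = -85305$
$\frac{1}{d^{4} + g} = \frac{1}{\left(-21\right)^{4} - 85305} = \frac{1}{194481 - 85305} = \frac{1}{109176}$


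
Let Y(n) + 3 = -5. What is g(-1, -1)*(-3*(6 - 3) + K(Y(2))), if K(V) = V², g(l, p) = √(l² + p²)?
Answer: 55*√2 ≈ 77.782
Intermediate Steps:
Y(n) = -8 (Y(n) = -3 - 5 = -8)
g(-1, -1)*(-3*(6 - 3) + K(Y(2))) = √((-1)² + (-1)²)*(-3*(6 - 3) + (-8)²) = √(1 + 1)*(-3*3 + 64) = √2*(-9 + 64) = √2*55 = 55*√2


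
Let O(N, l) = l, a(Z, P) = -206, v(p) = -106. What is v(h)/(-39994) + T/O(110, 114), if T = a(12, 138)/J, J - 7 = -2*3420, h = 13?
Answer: 22702184/7788451557 ≈ 0.0029149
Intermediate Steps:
J = -6833 (J = 7 - 2*3420 = 7 - 6840 = -6833)
T = 206/6833 (T = -206/(-6833) = -206*(-1/6833) = 206/6833 ≈ 0.030148)
v(h)/(-39994) + T/O(110, 114) = -106/(-39994) + (206/6833)/114 = -106*(-1/39994) + (206/6833)*(1/114) = 53/19997 + 103/389481 = 22702184/7788451557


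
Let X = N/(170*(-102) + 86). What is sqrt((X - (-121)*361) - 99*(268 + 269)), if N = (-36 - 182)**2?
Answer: 12*I*sqrt(4902111583)/8627 ≈ 97.39*I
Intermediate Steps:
N = 47524 (N = (-218)**2 = 47524)
X = -23762/8627 (X = 47524/(170*(-102) + 86) = 47524/(-17340 + 86) = 47524/(-17254) = 47524*(-1/17254) = -23762/8627 ≈ -2.7544)
sqrt((X - (-121)*361) - 99*(268 + 269)) = sqrt((-23762/8627 - (-121)*361) - 99*(268 + 269)) = sqrt((-23762/8627 - 1*(-43681)) - 99*537) = sqrt((-23762/8627 + 43681) - 53163) = sqrt(376812225/8627 - 53163) = sqrt(-81824976/8627) = 12*I*sqrt(4902111583)/8627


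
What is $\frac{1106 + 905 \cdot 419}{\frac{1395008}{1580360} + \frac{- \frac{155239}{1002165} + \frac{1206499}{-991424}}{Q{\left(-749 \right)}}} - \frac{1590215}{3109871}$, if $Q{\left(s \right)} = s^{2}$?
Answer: $\frac{3720742529763985436433094818803435}{8636188892965223004499327309} \approx 4.3083 \cdot 10^{5}$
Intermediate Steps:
$\frac{1106 + 905 \cdot 419}{\frac{1395008}{1580360} + \frac{- \frac{155239}{1002165} + \frac{1206499}{-991424}}{Q{\left(-749 \right)}}} - \frac{1590215}{3109871} = \frac{1106 + 905 \cdot 419}{\frac{1395008}{1580360} + \frac{- \frac{155239}{1002165} + \frac{1206499}{-991424}}{\left(-749\right)^{2}}} - \frac{1590215}{3109871} = \frac{1106 + 379195}{1395008 \cdot \frac{1}{1580360} + \frac{\left(-155239\right) \frac{1}{1002165} + 1206499 \left(- \frac{1}{991424}\right)}{561001}} - \frac{1590215}{3109871} = \frac{380301}{\frac{174376}{197545} + \left(- \frac{155239}{1002165} - \frac{172357}{141632}\right) \frac{1}{561001}} - \frac{1590215}{3109871} = \frac{380301}{\frac{174376}{197545} - \frac{194716962953}{79627715208713280}} - \frac{1590215}{3109871} = \frac{380301}{\frac{2777024800374428072579}{3146011400181052979520}} - \frac{1590215}{3109871} = 380301 \cdot \frac{3146011400181052979520}{2777024800374428072579} - \frac{1590215}{3109871} = \frac{1196431281500254629164435520}{2777024800374428072579} - \frac{1590215}{3109871} = \frac{3720742529763985436433094818803435}{8636188892965223004499327309}$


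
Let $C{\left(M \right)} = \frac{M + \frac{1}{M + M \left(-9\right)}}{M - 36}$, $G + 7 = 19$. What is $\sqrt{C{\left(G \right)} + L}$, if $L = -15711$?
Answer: $\frac{i \sqrt{36199295}}{48} \approx 125.35 i$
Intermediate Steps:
$G = 12$ ($G = -7 + 19 = 12$)
$C{\left(M \right)} = \frac{M - \frac{1}{8 M}}{-36 + M}$ ($C{\left(M \right)} = \frac{M + \frac{1}{M - 9 M}}{-36 + M} = \frac{M + \frac{1}{\left(-8\right) M}}{-36 + M} = \frac{M - \frac{1}{8 M}}{-36 + M}$)
$\sqrt{C{\left(G \right)} + L} = \sqrt{\frac{- \frac{1}{8} + 12^{2}}{12 \left(-36 + 12\right)} - 15711} = \sqrt{\frac{- \frac{1}{8} + 144}{12 \left(-24\right)} - 15711} = \sqrt{\frac{1}{12} \left(- \frac{1}{24}\right) \frac{1151}{8} - 15711} = \sqrt{- \frac{1151}{2304} - 15711} = \sqrt{- \frac{36199295}{2304}} = \frac{i \sqrt{36199295}}{48}$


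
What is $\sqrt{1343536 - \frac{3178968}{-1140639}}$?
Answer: $\frac{2 \sqrt{91788541520582}}{16531} \approx 1159.1$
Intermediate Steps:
$\sqrt{1343536 - \frac{3178968}{-1140639}} = \sqrt{1343536 - - \frac{46072}{16531}} = \sqrt{1343536 + \frac{46072}{16531}} = \sqrt{\frac{22210039688}{16531}} = \frac{2 \sqrt{91788541520582}}{16531}$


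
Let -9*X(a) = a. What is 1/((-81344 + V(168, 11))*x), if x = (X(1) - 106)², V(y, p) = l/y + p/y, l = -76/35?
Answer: -31752/29081583759485 ≈ -1.0918e-9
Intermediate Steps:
l = -76/35 (l = -76*1/35 = -76/35 ≈ -2.1714)
V(y, p) = -76/(35*y) + p/y
X(a) = -a/9
x = 912025/81 (x = (-⅑*1 - 106)² = (-⅑ - 106)² = (-955/9)² = 912025/81 ≈ 11260.)
1/((-81344 + V(168, 11))*x) = 1/((-81344 + (-76/35 + 11)/168)*(912025/81)) = (81/912025)/(-81344 + (1/168)*(309/35)) = (81/912025)/(-81344 + 103/1960) = (81/912025)/(-159434137/1960) = -1960/159434137*81/912025 = -31752/29081583759485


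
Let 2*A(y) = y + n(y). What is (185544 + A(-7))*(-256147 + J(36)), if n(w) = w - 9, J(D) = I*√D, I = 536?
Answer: -93853841515/2 ≈ -4.6927e+10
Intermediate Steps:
J(D) = 536*√D
n(w) = -9 + w
A(y) = -9/2 + y (A(y) = (y + (-9 + y))/2 = (-9 + 2*y)/2 = -9/2 + y)
(185544 + A(-7))*(-256147 + J(36)) = (185544 + (-9/2 - 7))*(-256147 + 536*√36) = (185544 - 23/2)*(-256147 + 536*6) = 371065*(-256147 + 3216)/2 = (371065/2)*(-252931) = -93853841515/2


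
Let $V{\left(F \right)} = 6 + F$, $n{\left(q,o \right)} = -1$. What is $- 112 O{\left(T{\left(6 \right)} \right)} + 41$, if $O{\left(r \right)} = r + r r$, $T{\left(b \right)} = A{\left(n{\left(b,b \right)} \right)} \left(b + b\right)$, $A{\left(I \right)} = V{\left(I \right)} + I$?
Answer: $-263383$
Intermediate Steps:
$A{\left(I \right)} = 6 + 2 I$ ($A{\left(I \right)} = \left(6 + I\right) + I = 6 + 2 I$)
$T{\left(b \right)} = 8 b$ ($T{\left(b \right)} = \left(6 + 2 \left(-1\right)\right) \left(b + b\right) = \left(6 - 2\right) 2 b = 4 \cdot 2 b = 8 b$)
$O{\left(r \right)} = r + r^{2}$
$- 112 O{\left(T{\left(6 \right)} \right)} + 41 = - 112 \cdot 8 \cdot 6 \left(1 + 8 \cdot 6\right) + 41 = - 112 \cdot 48 \left(1 + 48\right) + 41 = - 112 \cdot 48 \cdot 49 + 41 = \left(-112\right) 2352 + 41 = -263424 + 41 = -263383$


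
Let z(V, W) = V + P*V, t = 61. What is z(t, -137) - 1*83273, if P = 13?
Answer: -82419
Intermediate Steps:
z(V, W) = 14*V (z(V, W) = V + 13*V = 14*V)
z(t, -137) - 1*83273 = 14*61 - 1*83273 = 854 - 83273 = -82419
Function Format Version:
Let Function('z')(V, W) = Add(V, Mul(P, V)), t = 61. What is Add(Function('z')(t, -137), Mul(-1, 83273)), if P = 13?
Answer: -82419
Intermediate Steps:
Function('z')(V, W) = Mul(14, V) (Function('z')(V, W) = Add(V, Mul(13, V)) = Mul(14, V))
Add(Function('z')(t, -137), Mul(-1, 83273)) = Add(Mul(14, 61), Mul(-1, 83273)) = Add(854, -83273) = -82419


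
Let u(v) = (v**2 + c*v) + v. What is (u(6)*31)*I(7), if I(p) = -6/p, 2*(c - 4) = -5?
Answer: -9486/7 ≈ -1355.1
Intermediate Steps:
c = 3/2 (c = 4 + (1/2)*(-5) = 4 - 5/2 = 3/2 ≈ 1.5000)
u(v) = v**2 + 5*v/2 (u(v) = (v**2 + 3*v/2) + v = v**2 + 5*v/2)
(u(6)*31)*I(7) = (((1/2)*6*(5 + 2*6))*31)*(-6/7) = (((1/2)*6*(5 + 12))*31)*(-6*1/7) = (((1/2)*6*17)*31)*(-6/7) = (51*31)*(-6/7) = 1581*(-6/7) = -9486/7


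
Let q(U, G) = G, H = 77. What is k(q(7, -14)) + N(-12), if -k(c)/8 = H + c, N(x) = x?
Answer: -516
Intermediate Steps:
k(c) = -616 - 8*c (k(c) = -8*(77 + c) = -616 - 8*c)
k(q(7, -14)) + N(-12) = (-616 - 8*(-14)) - 12 = (-616 + 112) - 12 = -504 - 12 = -516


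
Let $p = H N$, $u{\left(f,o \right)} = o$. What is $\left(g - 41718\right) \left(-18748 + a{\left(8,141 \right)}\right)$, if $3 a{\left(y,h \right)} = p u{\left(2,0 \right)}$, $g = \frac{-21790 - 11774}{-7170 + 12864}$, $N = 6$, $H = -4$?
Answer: $\frac{742345358048}{949} \approx 7.8224 \cdot 10^{8}$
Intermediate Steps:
$g = - \frac{5594}{949}$ ($g = - \frac{33564}{5694} = \left(-33564\right) \frac{1}{5694} = - \frac{5594}{949} \approx -5.8946$)
$p = -24$ ($p = \left(-4\right) 6 = -24$)
$a{\left(y,h \right)} = 0$ ($a{\left(y,h \right)} = \frac{\left(-24\right) 0}{3} = \frac{1}{3} \cdot 0 = 0$)
$\left(g - 41718\right) \left(-18748 + a{\left(8,141 \right)}\right) = \left(- \frac{5594}{949} - 41718\right) \left(-18748 + 0\right) = \left(- \frac{39595976}{949}\right) \left(-18748\right) = \frac{742345358048}{949}$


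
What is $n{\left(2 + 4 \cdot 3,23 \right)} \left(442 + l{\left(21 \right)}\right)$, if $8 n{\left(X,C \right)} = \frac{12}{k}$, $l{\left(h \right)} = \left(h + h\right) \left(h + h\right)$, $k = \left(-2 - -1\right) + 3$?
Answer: $\frac{3309}{2} \approx 1654.5$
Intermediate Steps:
$k = 2$ ($k = \left(-2 + 1\right) + 3 = -1 + 3 = 2$)
$l{\left(h \right)} = 4 h^{2}$ ($l{\left(h \right)} = 2 h 2 h = 4 h^{2}$)
$n{\left(X,C \right)} = \frac{3}{4}$ ($n{\left(X,C \right)} = \frac{12 \cdot \frac{1}{2}}{8} = \frac{1}{8} \cdot 6 = \frac{3}{4}$)
$n{\left(2 + 4 \cdot 3,23 \right)} \left(442 + l{\left(21 \right)}\right) = \frac{3 \left(442 + 4 \cdot 21^{2}\right)}{4} = \frac{3 \left(442 + 4 \cdot 441\right)}{4} = \frac{3 \left(442 + 1764\right)}{4} = \frac{3}{4} \cdot 2206 = \frac{3309}{2}$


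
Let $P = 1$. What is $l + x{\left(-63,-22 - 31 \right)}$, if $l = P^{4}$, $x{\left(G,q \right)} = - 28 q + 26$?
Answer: $1511$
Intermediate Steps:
$x{\left(G,q \right)} = 26 - 28 q$
$l = 1$ ($l = 1^{4} = 1$)
$l + x{\left(-63,-22 - 31 \right)} = 1 - \left(-26 + 28 \left(-22 - 31\right)\right) = 1 + \left(26 - -1484\right) = 1 + \left(26 + 1484\right) = 1 + 1510 = 1511$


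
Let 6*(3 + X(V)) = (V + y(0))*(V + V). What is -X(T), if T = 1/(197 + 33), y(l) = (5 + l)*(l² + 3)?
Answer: 472649/158700 ≈ 2.9783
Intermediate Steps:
y(l) = (3 + l²)*(5 + l) (y(l) = (5 + l)*(3 + l²) = (3 + l²)*(5 + l))
T = 1/230 ≈ 0.0043478
X(V) = -3 + V*(15 + V)/3 (X(V) = -3 + ((V + (15 + 0³ + 3*0 + 5*0²))*(V + V))/6 = -3 + ((V + (15 + 0 + 0 + 5*0))*(2*V))/6 = -3 + ((V + (15 + 0 + 0 + 0))*(2*V))/6 = -3 + ((V + 15)*(2*V))/6 = -3 + ((15 + V)*(2*V))/6 = -3 + (2*V*(15 + V))/6 = -3 + V*(15 + V)/3)
-X(T) = -(-3 + 5*(1/230) + (1/230)²/3) = -(-3 + 1/46 + (⅓)*(1/52900)) = -(-3 + 1/46 + 1/158700) = -1*(-472649/158700) = 472649/158700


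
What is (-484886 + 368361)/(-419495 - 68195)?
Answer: 23305/97538 ≈ 0.23893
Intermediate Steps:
(-484886 + 368361)/(-419495 - 68195) = -116525/(-487690) = -116525*(-1/487690) = 23305/97538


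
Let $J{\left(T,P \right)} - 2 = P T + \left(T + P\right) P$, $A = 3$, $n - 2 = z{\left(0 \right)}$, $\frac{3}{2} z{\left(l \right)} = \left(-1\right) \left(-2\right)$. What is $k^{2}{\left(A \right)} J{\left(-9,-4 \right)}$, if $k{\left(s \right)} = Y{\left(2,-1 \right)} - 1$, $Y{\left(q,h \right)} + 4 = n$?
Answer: $250$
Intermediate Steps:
$z{\left(l \right)} = \frac{4}{3}$ ($z{\left(l \right)} = \frac{2 \left(\left(-1\right) \left(-2\right)\right)}{3} = \frac{2}{3} \cdot 2 = \frac{4}{3}$)
$n = \frac{10}{3}$ ($n = 2 + \frac{4}{3} = \frac{10}{3} \approx 3.3333$)
$Y{\left(q,h \right)} = - \frac{2}{3}$ ($Y{\left(q,h \right)} = -4 + \frac{10}{3} = - \frac{2}{3}$)
$k{\left(s \right)} = - \frac{5}{3}$ ($k{\left(s \right)} = - \frac{2}{3} - 1 = - \frac{5}{3}$)
$J{\left(T,P \right)} = 2 + P T + P \left(P + T\right)$ ($J{\left(T,P \right)} = 2 + \left(P T + \left(T + P\right) P\right) = 2 + \left(P T + \left(P + T\right) P\right) = 2 + \left(P T + P \left(P + T\right)\right) = 2 + P T + P \left(P + T\right)$)
$k^{2}{\left(A \right)} J{\left(-9,-4 \right)} = \left(- \frac{5}{3}\right)^{2} \left(2 + \left(-4\right)^{2} + 2 \left(-4\right) \left(-9\right)\right) = \frac{25 \left(2 + 16 + 72\right)}{9} = \frac{25}{9} \cdot 90 = 250$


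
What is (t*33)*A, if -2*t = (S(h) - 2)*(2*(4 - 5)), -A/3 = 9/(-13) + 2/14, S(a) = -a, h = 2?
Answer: -19800/91 ≈ -217.58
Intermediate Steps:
A = 150/91 (A = -3*(9/(-13) + 2/14) = -3*(9*(-1/13) + 2*(1/14)) = -3*(-9/13 + ⅐) = -3*(-50/91) = 150/91 ≈ 1.6484)
t = -4 (t = -(-1*2 - 2)*2*(4 - 5)/2 = -(-2 - 2)*2*(-1)/2 = -(-2)*(-2) = -½*8 = -4)
(t*33)*A = -4*33*(150/91) = -132*150/91 = -19800/91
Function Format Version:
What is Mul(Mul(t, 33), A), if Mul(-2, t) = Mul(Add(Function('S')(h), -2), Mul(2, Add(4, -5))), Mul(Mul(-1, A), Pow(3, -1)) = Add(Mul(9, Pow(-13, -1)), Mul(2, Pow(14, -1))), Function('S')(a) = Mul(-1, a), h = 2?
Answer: Rational(-19800, 91) ≈ -217.58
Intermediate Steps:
A = Rational(150, 91) (A = Mul(-3, Add(Mul(9, Pow(-13, -1)), Mul(2, Pow(14, -1)))) = Mul(-3, Add(Mul(9, Rational(-1, 13)), Mul(2, Rational(1, 14)))) = Mul(-3, Add(Rational(-9, 13), Rational(1, 7))) = Mul(-3, Rational(-50, 91)) = Rational(150, 91) ≈ 1.6484)
t = -4 (t = Mul(Rational(-1, 2), Mul(Add(Mul(-1, 2), -2), Mul(2, Add(4, -5)))) = Mul(Rational(-1, 2), Mul(Add(-2, -2), Mul(2, -1))) = Mul(Rational(-1, 2), Mul(-4, -2)) = Mul(Rational(-1, 2), 8) = -4)
Mul(Mul(t, 33), A) = Mul(Mul(-4, 33), Rational(150, 91)) = Mul(-132, Rational(150, 91)) = Rational(-19800, 91)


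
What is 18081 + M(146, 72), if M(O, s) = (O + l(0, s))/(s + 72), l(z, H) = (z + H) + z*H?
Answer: 1301941/72 ≈ 18083.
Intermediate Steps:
l(z, H) = H + z + H*z (l(z, H) = (H + z) + H*z = H + z + H*z)
M(O, s) = (O + s)/(72 + s) (M(O, s) = (O + (s + 0 + s*0))/(s + 72) = (O + (s + 0 + 0))/(72 + s) = (O + s)/(72 + s))
18081 + M(146, 72) = 18081 + (146 + 72)/(72 + 72) = 18081 + 218/144 = 18081 + (1/144)*218 = 18081 + 109/72 = 1301941/72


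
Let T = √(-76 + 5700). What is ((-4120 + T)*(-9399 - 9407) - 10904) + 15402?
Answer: 77485218 - 37612*√1406 ≈ 7.6075e+7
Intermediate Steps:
T = 2*√1406 (T = √5624 = 2*√1406 ≈ 74.993)
((-4120 + T)*(-9399 - 9407) - 10904) + 15402 = ((-4120 + 2*√1406)*(-9399 - 9407) - 10904) + 15402 = ((-4120 + 2*√1406)*(-18806) - 10904) + 15402 = ((77480720 - 37612*√1406) - 10904) + 15402 = (77469816 - 37612*√1406) + 15402 = 77485218 - 37612*√1406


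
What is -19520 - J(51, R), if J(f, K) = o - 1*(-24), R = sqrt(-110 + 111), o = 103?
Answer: -19647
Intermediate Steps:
R = 1 (R = sqrt(1) = 1)
J(f, K) = 127 (J(f, K) = 103 - 1*(-24) = 103 + 24 = 127)
-19520 - J(51, R) = -19520 - 1*127 = -19520 - 127 = -19647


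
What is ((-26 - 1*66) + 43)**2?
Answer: 2401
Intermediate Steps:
((-26 - 1*66) + 43)**2 = ((-26 - 66) + 43)**2 = (-92 + 43)**2 = (-49)**2 = 2401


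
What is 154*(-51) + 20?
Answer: -7834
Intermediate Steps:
154*(-51) + 20 = -7854 + 20 = -7834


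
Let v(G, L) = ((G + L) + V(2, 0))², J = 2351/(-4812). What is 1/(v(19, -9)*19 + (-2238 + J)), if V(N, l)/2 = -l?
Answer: -4812/1628807 ≈ -0.0029543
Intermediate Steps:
J = -2351/4812 (J = 2351*(-1/4812) = -2351/4812 ≈ -0.48857)
V(N, l) = -2*l (V(N, l) = 2*(-l) = -2*l)
v(G, L) = (G + L)² (v(G, L) = ((G + L) - 2*0)² = ((G + L) + 0)² = (G + L)²)
1/(v(19, -9)*19 + (-2238 + J)) = 1/((19 - 9)²*19 + (-2238 - 2351/4812)) = 1/(10²*19 - 10771607/4812) = 1/(100*19 - 10771607/4812) = 1/(1900 - 10771607/4812) = 1/(-1628807/4812) = -4812/1628807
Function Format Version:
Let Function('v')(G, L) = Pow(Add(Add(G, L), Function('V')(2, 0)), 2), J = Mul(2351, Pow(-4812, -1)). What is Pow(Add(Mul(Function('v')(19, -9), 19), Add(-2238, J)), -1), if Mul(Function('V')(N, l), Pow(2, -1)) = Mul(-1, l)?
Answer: Rational(-4812, 1628807) ≈ -0.0029543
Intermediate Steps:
J = Rational(-2351, 4812) (J = Mul(2351, Rational(-1, 4812)) = Rational(-2351, 4812) ≈ -0.48857)
Function('V')(N, l) = Mul(-2, l) (Function('V')(N, l) = Mul(2, Mul(-1, l)) = Mul(-2, l))
Function('v')(G, L) = Pow(Add(G, L), 2) (Function('v')(G, L) = Pow(Add(Add(G, L), Mul(-2, 0)), 2) = Pow(Add(Add(G, L), 0), 2) = Pow(Add(G, L), 2))
Pow(Add(Mul(Function('v')(19, -9), 19), Add(-2238, J)), -1) = Pow(Add(Mul(Pow(Add(19, -9), 2), 19), Add(-2238, Rational(-2351, 4812))), -1) = Pow(Add(Mul(Pow(10, 2), 19), Rational(-10771607, 4812)), -1) = Pow(Add(Mul(100, 19), Rational(-10771607, 4812)), -1) = Pow(Add(1900, Rational(-10771607, 4812)), -1) = Pow(Rational(-1628807, 4812), -1) = Rational(-4812, 1628807)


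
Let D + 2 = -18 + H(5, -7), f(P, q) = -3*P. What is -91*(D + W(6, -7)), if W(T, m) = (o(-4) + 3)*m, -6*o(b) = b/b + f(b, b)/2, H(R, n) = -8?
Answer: 22295/6 ≈ 3715.8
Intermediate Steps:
o(b) = -⅙ + b/4 (o(b) = -(b/b - 3*b/2)/6 = -(1 - 3*b*(½))/6 = -(1 - 3*b/2)/6 = -⅙ + b/4)
W(T, m) = 11*m/6 (W(T, m) = ((-⅙ + (¼)*(-4)) + 3)*m = ((-⅙ - 1) + 3)*m = (-7/6 + 3)*m = 11*m/6)
D = -28 (D = -2 + (-18 - 8) = -2 - 26 = -28)
-91*(D + W(6, -7)) = -91*(-28 + (11/6)*(-7)) = -91*(-28 - 77/6) = -91*(-245/6) = 22295/6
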